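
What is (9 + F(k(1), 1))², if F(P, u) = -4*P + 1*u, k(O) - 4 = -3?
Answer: 36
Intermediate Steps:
k(O) = 1 (k(O) = 4 - 3 = 1)
F(P, u) = u - 4*P (F(P, u) = -4*P + u = u - 4*P)
(9 + F(k(1), 1))² = (9 + (1 - 4*1))² = (9 + (1 - 4))² = (9 - 3)² = 6² = 36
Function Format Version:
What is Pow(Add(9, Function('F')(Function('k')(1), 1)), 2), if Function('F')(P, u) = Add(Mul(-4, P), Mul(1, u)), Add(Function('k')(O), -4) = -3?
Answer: 36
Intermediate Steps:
Function('k')(O) = 1 (Function('k')(O) = Add(4, -3) = 1)
Function('F')(P, u) = Add(u, Mul(-4, P)) (Function('F')(P, u) = Add(Mul(-4, P), u) = Add(u, Mul(-4, P)))
Pow(Add(9, Function('F')(Function('k')(1), 1)), 2) = Pow(Add(9, Add(1, Mul(-4, 1))), 2) = Pow(Add(9, Add(1, -4)), 2) = Pow(Add(9, -3), 2) = Pow(6, 2) = 36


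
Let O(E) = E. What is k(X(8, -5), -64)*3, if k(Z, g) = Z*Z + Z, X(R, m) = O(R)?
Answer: 216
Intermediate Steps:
X(R, m) = R
k(Z, g) = Z + Z² (k(Z, g) = Z² + Z = Z + Z²)
k(X(8, -5), -64)*3 = (8*(1 + 8))*3 = (8*9)*3 = 72*3 = 216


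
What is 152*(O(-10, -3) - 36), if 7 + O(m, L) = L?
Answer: -6992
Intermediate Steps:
O(m, L) = -7 + L
152*(O(-10, -3) - 36) = 152*((-7 - 3) - 36) = 152*(-10 - 36) = 152*(-46) = -6992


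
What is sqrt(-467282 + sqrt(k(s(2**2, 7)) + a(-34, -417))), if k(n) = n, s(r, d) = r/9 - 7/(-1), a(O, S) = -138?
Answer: sqrt(-4205538 + 15*I*sqrt(47))/3 ≈ 0.0083575 + 683.58*I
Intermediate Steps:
s(r, d) = 7 + r/9 (s(r, d) = r*(1/9) - 7*(-1) = r/9 + 7 = 7 + r/9)
sqrt(-467282 + sqrt(k(s(2**2, 7)) + a(-34, -417))) = sqrt(-467282 + sqrt((7 + (1/9)*2**2) - 138)) = sqrt(-467282 + sqrt((7 + (1/9)*4) - 138)) = sqrt(-467282 + sqrt((7 + 4/9) - 138)) = sqrt(-467282 + sqrt(67/9 - 138)) = sqrt(-467282 + sqrt(-1175/9)) = sqrt(-467282 + 5*I*sqrt(47)/3)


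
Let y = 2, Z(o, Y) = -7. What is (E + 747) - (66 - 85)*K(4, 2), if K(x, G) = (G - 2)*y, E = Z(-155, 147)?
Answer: 740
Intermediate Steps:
E = -7
K(x, G) = -4 + 2*G (K(x, G) = (G - 2)*2 = (-2 + G)*2 = -4 + 2*G)
(E + 747) - (66 - 85)*K(4, 2) = (-7 + 747) - (66 - 85)*(-4 + 2*2) = 740 - (-19)*(-4 + 4) = 740 - (-19)*0 = 740 - 1*0 = 740 + 0 = 740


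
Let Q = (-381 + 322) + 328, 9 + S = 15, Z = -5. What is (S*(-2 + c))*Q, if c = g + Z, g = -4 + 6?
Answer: -8070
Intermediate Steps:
g = 2
S = 6 (S = -9 + 15 = 6)
Q = 269 (Q = -59 + 328 = 269)
c = -3 (c = 2 - 5 = -3)
(S*(-2 + c))*Q = (6*(-2 - 3))*269 = (6*(-5))*269 = -30*269 = -8070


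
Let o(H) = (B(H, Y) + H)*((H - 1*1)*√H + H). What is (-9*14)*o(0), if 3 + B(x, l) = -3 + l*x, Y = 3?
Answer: 0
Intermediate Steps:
B(x, l) = -6 + l*x (B(x, l) = -3 + (-3 + l*x) = -6 + l*x)
o(H) = (-6 + 4*H)*(H + √H*(-1 + H)) (o(H) = ((-6 + 3*H) + H)*((H - 1*1)*√H + H) = (-6 + 4*H)*((H - 1)*√H + H) = (-6 + 4*H)*((-1 + H)*√H + H) = (-6 + 4*H)*(√H*(-1 + H) + H) = (-6 + 4*H)*(H + √H*(-1 + H)))
(-9*14)*o(0) = (-9*14)*(-10*0^(3/2) - 6*0 + 4*0² + 4*0^(5/2) + 6*√0) = -126*(-10*0 + 0 + 4*0 + 4*0 + 6*0) = -126*(0 + 0 + 0 + 0 + 0) = -126*0 = 0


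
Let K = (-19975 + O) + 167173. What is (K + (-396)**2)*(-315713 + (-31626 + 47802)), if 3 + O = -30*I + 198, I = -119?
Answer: -92191198323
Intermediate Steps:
O = 3765 (O = -3 + (-30*(-119) + 198) = -3 + (3570 + 198) = -3 + 3768 = 3765)
K = 150963 (K = (-19975 + 3765) + 167173 = -16210 + 167173 = 150963)
(K + (-396)**2)*(-315713 + (-31626 + 47802)) = (150963 + (-396)**2)*(-315713 + (-31626 + 47802)) = (150963 + 156816)*(-315713 + 16176) = 307779*(-299537) = -92191198323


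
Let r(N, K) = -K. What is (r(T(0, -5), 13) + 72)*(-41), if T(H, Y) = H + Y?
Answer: -2419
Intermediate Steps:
(r(T(0, -5), 13) + 72)*(-41) = (-1*13 + 72)*(-41) = (-13 + 72)*(-41) = 59*(-41) = -2419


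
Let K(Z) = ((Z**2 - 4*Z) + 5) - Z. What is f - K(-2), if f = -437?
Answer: -456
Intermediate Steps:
K(Z) = 5 + Z**2 - 5*Z (K(Z) = (5 + Z**2 - 4*Z) - Z = 5 + Z**2 - 5*Z)
f - K(-2) = -437 - (5 + (-2)**2 - 5*(-2)) = -437 - (5 + 4 + 10) = -437 - 1*19 = -437 - 19 = -456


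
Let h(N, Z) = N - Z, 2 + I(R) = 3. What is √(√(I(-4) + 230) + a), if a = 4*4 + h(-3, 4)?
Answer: √(9 + √231) ≈ 4.9192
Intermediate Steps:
I(R) = 1 (I(R) = -2 + 3 = 1)
a = 9 (a = 4*4 + (-3 - 1*4) = 16 + (-3 - 4) = 16 - 7 = 9)
√(√(I(-4) + 230) + a) = √(√(1 + 230) + 9) = √(√231 + 9) = √(9 + √231)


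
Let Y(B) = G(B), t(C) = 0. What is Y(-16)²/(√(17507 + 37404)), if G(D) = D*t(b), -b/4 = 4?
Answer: 0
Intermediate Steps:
b = -16 (b = -4*4 = -16)
G(D) = 0 (G(D) = D*0 = 0)
Y(B) = 0
Y(-16)²/(√(17507 + 37404)) = 0²/(√(17507 + 37404)) = 0/(√54911) = 0*(√54911/54911) = 0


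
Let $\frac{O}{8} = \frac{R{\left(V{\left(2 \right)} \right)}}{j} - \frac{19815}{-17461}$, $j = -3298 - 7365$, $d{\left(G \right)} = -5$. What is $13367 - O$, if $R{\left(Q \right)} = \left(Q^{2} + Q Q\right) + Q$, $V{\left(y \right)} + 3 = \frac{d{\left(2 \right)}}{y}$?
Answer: $\frac{2487074241061}{186186643} \approx 13358.0$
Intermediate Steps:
$j = -10663$ ($j = -3298 - 7365 = -10663$)
$V{\left(y \right)} = -3 - \frac{5}{y}$
$R{\left(Q \right)} = Q + 2 Q^{2}$ ($R{\left(Q \right)} = \left(Q^{2} + Q^{2}\right) + Q = 2 Q^{2} + Q = Q + 2 Q^{2}$)
$O = \frac{1682615920}{186186643}$ ($O = 8 \left(\frac{\left(-3 - \frac{5}{2}\right) \left(1 + 2 \left(-3 - \frac{5}{2}\right)\right)}{-10663} - \frac{19815}{-17461}\right) = 8 \left(\left(-3 - \frac{5}{2}\right) \left(1 + 2 \left(-3 - \frac{5}{2}\right)\right) \left(- \frac{1}{10663}\right) - - \frac{19815}{17461}\right) = 8 \left(\left(-3 - \frac{5}{2}\right) \left(1 + 2 \left(-3 - \frac{5}{2}\right)\right) \left(- \frac{1}{10663}\right) + \frac{19815}{17461}\right) = 8 \left(- \frac{11 \left(1 + 2 \left(- \frac{11}{2}\right)\right)}{2} \left(- \frac{1}{10663}\right) + \frac{19815}{17461}\right) = 8 \left(- \frac{11 \left(1 - 11\right)}{2} \left(- \frac{1}{10663}\right) + \frac{19815}{17461}\right) = 8 \left(\left(- \frac{11}{2}\right) \left(-10\right) \left(- \frac{1}{10663}\right) + \frac{19815}{17461}\right) = 8 \left(55 \left(- \frac{1}{10663}\right) + \frac{19815}{17461}\right) = 8 \left(- \frac{55}{10663} + \frac{19815}{17461}\right) = 8 \cdot \frac{210326990}{186186643} = \frac{1682615920}{186186643} \approx 9.0372$)
$13367 - O = 13367 - \frac{1682615920}{186186643} = \frac{2487074241061}{186186643}$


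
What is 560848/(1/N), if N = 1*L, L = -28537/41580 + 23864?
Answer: 139123475775596/10395 ≈ 1.3384e+10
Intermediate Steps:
L = 992236583/41580 (L = -28537*1/41580 + 23864 = -28537/41580 + 23864 = 992236583/41580 ≈ 23863.)
N = 992236583/41580 (N = 1*(992236583/41580) = 992236583/41580 ≈ 23863.)
560848/(1/N) = 560848/(1/(992236583/41580)) = 560848/(41580/992236583) = 560848*(992236583/41580) = 139123475775596/10395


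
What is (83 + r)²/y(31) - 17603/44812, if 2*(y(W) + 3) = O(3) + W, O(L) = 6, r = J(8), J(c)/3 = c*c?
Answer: 6777269307/1389172 ≈ 4878.6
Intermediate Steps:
J(c) = 3*c² (J(c) = 3*(c*c) = 3*c²)
r = 192 (r = 3*8² = 3*64 = 192)
y(W) = W/2 (y(W) = -3 + (6 + W)/2 = -3 + (3 + W/2) = W/2)
(83 + r)²/y(31) - 17603/44812 = (83 + 192)²/(((½)*31)) - 17603/44812 = 275²/(31/2) - 17603*1/44812 = 75625*(2/31) - 17603/44812 = 151250/31 - 17603/44812 = 6777269307/1389172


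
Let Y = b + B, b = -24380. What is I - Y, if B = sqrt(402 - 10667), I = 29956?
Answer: 54336 - I*sqrt(10265) ≈ 54336.0 - 101.32*I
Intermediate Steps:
B = I*sqrt(10265) (B = sqrt(-10265) = I*sqrt(10265) ≈ 101.32*I)
Y = -24380 + I*sqrt(10265) ≈ -24380.0 + 101.32*I
I - Y = 29956 - (-24380 + I*sqrt(10265)) = 29956 + (24380 - I*sqrt(10265)) = 54336 - I*sqrt(10265)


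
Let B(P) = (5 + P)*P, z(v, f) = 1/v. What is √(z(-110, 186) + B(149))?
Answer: 3*√30849610/110 ≈ 151.48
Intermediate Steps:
B(P) = P*(5 + P)
√(z(-110, 186) + B(149)) = √(1/(-110) + 149*(5 + 149)) = √(-1/110 + 149*154) = √(-1/110 + 22946) = √(2524059/110) = 3*√30849610/110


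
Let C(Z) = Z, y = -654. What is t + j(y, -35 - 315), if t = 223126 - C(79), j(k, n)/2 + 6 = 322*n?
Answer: -2365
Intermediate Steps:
j(k, n) = -12 + 644*n (j(k, n) = -12 + 2*(322*n) = -12 + 644*n)
t = 223047 (t = 223126 - 1*79 = 223126 - 79 = 223047)
t + j(y, -35 - 315) = 223047 + (-12 + 644*(-35 - 315)) = 223047 + (-12 + 644*(-350)) = 223047 + (-12 - 225400) = 223047 - 225412 = -2365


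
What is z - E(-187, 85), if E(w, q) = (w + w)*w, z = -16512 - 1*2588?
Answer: -89038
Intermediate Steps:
z = -19100 (z = -16512 - 2588 = -19100)
E(w, q) = 2*w² (E(w, q) = (2*w)*w = 2*w²)
z - E(-187, 85) = -19100 - 2*(-187)² = -19100 - 2*34969 = -19100 - 1*69938 = -19100 - 69938 = -89038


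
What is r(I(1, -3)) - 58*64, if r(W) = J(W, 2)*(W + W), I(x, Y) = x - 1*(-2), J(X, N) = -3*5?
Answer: -3802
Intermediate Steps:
J(X, N) = -15
I(x, Y) = 2 + x (I(x, Y) = x + 2 = 2 + x)
r(W) = -30*W (r(W) = -15*(W + W) = -30*W)
r(I(1, -3)) - 58*64 = -30*(2 + 1) - 58*64 = -30*3 - 3712 = -90 - 3712 = -3802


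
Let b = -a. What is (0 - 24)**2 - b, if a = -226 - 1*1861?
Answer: -1511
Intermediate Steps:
a = -2087 (a = -226 - 1861 = -2087)
b = 2087 (b = -1*(-2087) = 2087)
(0 - 24)**2 - b = (0 - 24)**2 - 1*2087 = (-24)**2 - 2087 = 576 - 2087 = -1511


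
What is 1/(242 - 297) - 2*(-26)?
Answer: 2859/55 ≈ 51.982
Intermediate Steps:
1/(242 - 297) - 2*(-26) = 1/(-55) + 52 = -1/55 + 52 = 2859/55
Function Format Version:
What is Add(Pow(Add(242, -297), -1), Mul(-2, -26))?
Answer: Rational(2859, 55) ≈ 51.982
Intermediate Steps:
Add(Pow(Add(242, -297), -1), Mul(-2, -26)) = Add(Pow(-55, -1), 52) = Add(Rational(-1, 55), 52) = Rational(2859, 55)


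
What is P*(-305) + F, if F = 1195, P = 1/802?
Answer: 958085/802 ≈ 1194.6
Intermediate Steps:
P = 1/802 ≈ 0.0012469
P*(-305) + F = (1/802)*(-305) + 1195 = -305/802 + 1195 = 958085/802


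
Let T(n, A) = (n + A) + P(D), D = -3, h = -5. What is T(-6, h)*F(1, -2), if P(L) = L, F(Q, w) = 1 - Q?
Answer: 0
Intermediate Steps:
T(n, A) = -3 + A + n (T(n, A) = (n + A) - 3 = (A + n) - 3 = -3 + A + n)
T(-6, h)*F(1, -2) = (-3 - 5 - 6)*(1 - 1*1) = -14*(1 - 1) = -14*0 = 0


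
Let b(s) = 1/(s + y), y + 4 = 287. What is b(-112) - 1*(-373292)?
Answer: 63832933/171 ≈ 3.7329e+5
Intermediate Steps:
y = 283 (y = -4 + 287 = 283)
b(s) = 1/(283 + s) (b(s) = 1/(s + 283) = 1/(283 + s))
b(-112) - 1*(-373292) = 1/(283 - 112) - 1*(-373292) = 1/171 + 373292 = 63832933/171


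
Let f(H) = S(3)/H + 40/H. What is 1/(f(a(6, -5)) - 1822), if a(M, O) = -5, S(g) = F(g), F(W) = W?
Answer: -5/9153 ≈ -0.00054627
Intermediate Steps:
S(g) = g
f(H) = 43/H (f(H) = 3/H + 40/H = 43/H)
1/(f(a(6, -5)) - 1822) = 1/(43/(-5) - 1822) = 1/(43*(-⅕) - 1822) = 1/(-43/5 - 1822) = 1/(-9153/5) = -5/9153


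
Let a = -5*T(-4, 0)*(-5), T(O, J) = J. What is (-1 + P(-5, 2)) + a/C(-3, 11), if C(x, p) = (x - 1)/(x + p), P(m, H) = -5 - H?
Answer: -8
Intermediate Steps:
C(x, p) = (-1 + x)/(p + x)
a = 0 (a = -5*0*(-5) = 0*(-5) = 0)
(-1 + P(-5, 2)) + a/C(-3, 11) = (-1 + (-5 - 1*2)) + 0/(((-1 - 3)/(11 - 3))) = (-1 + (-5 - 2)) + 0/((-4/8)) = (-1 - 7) + 0/(((1/8)*(-4))) = -8 + 0/(-1/2) = -8 + 0*(-2) = -8 + 0 = -8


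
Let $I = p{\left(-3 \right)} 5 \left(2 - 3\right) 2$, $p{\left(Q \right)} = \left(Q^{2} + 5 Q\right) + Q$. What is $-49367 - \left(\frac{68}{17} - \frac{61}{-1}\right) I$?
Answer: $-55217$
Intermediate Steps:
$p{\left(Q \right)} = Q^{2} + 6 Q$
$I = 90$ ($I = - 3 \left(6 - 3\right) 5 \left(2 - 3\right) 2 = \left(-3\right) 3 \cdot 5 \left(\left(-1\right) 2\right) = \left(-9\right) 5 \left(-2\right) = \left(-45\right) \left(-2\right) = 90$)
$-49367 - \left(\frac{68}{17} - \frac{61}{-1}\right) I = -49367 - \left(\frac{68}{17} - \frac{61}{-1}\right) 90 = -49367 - \left(68 \cdot \frac{1}{17} - -61\right) 90 = -49367 - \left(4 + 61\right) 90 = -49367 - 65 \cdot 90 = -49367 - 5850 = -55217$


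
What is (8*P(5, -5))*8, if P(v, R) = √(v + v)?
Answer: 64*√10 ≈ 202.39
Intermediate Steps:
P(v, R) = √2*√v (P(v, R) = √(2*v) = √2*√v)
(8*P(5, -5))*8 = (8*(√2*√5))*8 = (8*√10)*8 = 64*√10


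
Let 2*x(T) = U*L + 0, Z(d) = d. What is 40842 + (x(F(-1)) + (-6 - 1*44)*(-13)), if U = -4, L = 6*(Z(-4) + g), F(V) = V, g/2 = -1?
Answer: 41564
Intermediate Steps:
g = -2 (g = 2*(-1) = -2)
L = -36 (L = 6*(-4 - 2) = 6*(-6) = -36)
x(T) = 72 (x(T) = (-4*(-36) + 0)/2 = (144 + 0)/2 = (1/2)*144 = 72)
40842 + (x(F(-1)) + (-6 - 1*44)*(-13)) = 40842 + (72 + (-6 - 1*44)*(-13)) = 40842 + (72 + (-6 - 44)*(-13)) = 40842 + (72 - 50*(-13)) = 40842 + (72 + 650) = 40842 + 722 = 41564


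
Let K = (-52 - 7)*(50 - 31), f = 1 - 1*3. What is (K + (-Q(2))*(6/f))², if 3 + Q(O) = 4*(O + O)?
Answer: 1170724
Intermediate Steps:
Q(O) = -3 + 8*O (Q(O) = -3 + 4*(O + O) = -3 + 4*(2*O) = -3 + 8*O)
f = -2 (f = 1 - 3 = -2)
K = -1121 (K = -59*19 = -1121)
(K + (-Q(2))*(6/f))² = (-1121 + (-(-3 + 8*2))*(6/(-2)))² = (-1121 + (-(-3 + 16))*(6*(-½)))² = (-1121 - 1*13*(-3))² = (-1121 - 13*(-3))² = (-1121 + 39)² = (-1082)² = 1170724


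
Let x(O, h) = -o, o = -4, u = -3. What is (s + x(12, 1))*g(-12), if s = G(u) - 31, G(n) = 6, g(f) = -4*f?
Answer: -1008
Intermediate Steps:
s = -25 (s = 6 - 31 = -25)
x(O, h) = 4 (x(O, h) = -1*(-4) = 4)
(s + x(12, 1))*g(-12) = (-25 + 4)*(-4*(-12)) = -21*48 = -1008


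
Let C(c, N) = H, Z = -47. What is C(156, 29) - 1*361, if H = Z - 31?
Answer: -439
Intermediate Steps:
H = -78 (H = -47 - 31 = -78)
C(c, N) = -78
C(156, 29) - 1*361 = -78 - 1*361 = -78 - 361 = -439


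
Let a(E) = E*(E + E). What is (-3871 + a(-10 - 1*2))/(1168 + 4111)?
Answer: -3583/5279 ≈ -0.67873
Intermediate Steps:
a(E) = 2*E² (a(E) = E*(2*E) = 2*E²)
(-3871 + a(-10 - 1*2))/(1168 + 4111) = (-3871 + 2*(-10 - 1*2)²)/(1168 + 4111) = (-3871 + 2*(-10 - 2)²)/5279 = (-3871 + 2*(-12)²)*(1/5279) = (-3871 + 2*144)*(1/5279) = (-3871 + 288)*(1/5279) = -3583*1/5279 = -3583/5279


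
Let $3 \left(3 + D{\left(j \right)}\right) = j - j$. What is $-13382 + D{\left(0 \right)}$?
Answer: $-13385$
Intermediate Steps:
$D{\left(j \right)} = -3$ ($D{\left(j \right)} = -3 + \frac{j - j}{3} = -3 + \frac{1}{3} \cdot 0 = -3 + 0 = -3$)
$-13382 + D{\left(0 \right)} = -13382 - 3 = -13385$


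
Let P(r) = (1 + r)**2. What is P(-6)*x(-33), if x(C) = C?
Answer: -825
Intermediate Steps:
P(-6)*x(-33) = (1 - 6)**2*(-33) = (-5)**2*(-33) = 25*(-33) = -825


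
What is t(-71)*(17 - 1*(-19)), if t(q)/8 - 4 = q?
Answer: -19296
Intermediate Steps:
t(q) = 32 + 8*q
t(-71)*(17 - 1*(-19)) = (32 + 8*(-71))*(17 - 1*(-19)) = (32 - 568)*(17 + 19) = -536*36 = -19296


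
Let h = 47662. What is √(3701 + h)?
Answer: 3*√5707 ≈ 226.63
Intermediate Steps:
√(3701 + h) = √(3701 + 47662) = √51363 = 3*√5707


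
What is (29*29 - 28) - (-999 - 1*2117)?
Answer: 3929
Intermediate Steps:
(29*29 - 28) - (-999 - 1*2117) = (841 - 28) - (-999 - 2117) = 813 - 1*(-3116) = 813 + 3116 = 3929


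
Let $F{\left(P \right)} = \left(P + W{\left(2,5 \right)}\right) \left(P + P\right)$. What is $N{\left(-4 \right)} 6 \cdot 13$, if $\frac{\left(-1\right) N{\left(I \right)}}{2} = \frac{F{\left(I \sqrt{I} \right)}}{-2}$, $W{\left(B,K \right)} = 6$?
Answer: $-9984 - 7488 i \approx -9984.0 - 7488.0 i$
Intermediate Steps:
$F{\left(P \right)} = 2 P \left(6 + P\right)$ ($F{\left(P \right)} = \left(P + 6\right) \left(P + P\right) = \left(6 + P\right) 2 P = 2 P \left(6 + P\right)$)
$N{\left(I \right)} = 2 I^{\frac{3}{2}} \left(6 + I^{\frac{3}{2}}\right)$ ($N{\left(I \right)} = - 2 \frac{2 I \sqrt{I} \left(6 + I \sqrt{I}\right)}{-2} = - 2 \cdot 2 I^{\frac{3}{2}} \left(6 + I^{\frac{3}{2}}\right) \left(- \frac{1}{2}\right) = - 2 \left(- I^{\frac{3}{2}} \left(6 + I^{\frac{3}{2}}\right)\right) = 2 I^{\frac{3}{2}} \left(6 + I^{\frac{3}{2}}\right)$)
$N{\left(-4 \right)} 6 \cdot 13 = \left(2 \left(-4\right)^{3} + 12 \left(-4\right)^{\frac{3}{2}}\right) 6 \cdot 13 = \left(2 \left(-64\right) + 12 \left(- 8 i\right)\right) 6 \cdot 13 = \left(-128 - 96 i\right) 6 \cdot 13 = \left(-768 - 576 i\right) 13 = -9984 - 7488 i$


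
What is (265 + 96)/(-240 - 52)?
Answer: -361/292 ≈ -1.2363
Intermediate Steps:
(265 + 96)/(-240 - 52) = 361/(-292) = 361*(-1/292) = -361/292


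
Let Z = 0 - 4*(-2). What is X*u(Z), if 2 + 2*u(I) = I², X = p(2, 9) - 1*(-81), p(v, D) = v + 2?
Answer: 2635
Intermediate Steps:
p(v, D) = 2 + v
X = 85 (X = (2 + 2) - 1*(-81) = 4 + 81 = 85)
Z = 8 (Z = 0 + 8 = 8)
u(I) = -1 + I²/2
X*u(Z) = 85*(-1 + (½)*8²) = 85*(-1 + (½)*64) = 85*(-1 + 32) = 85*31 = 2635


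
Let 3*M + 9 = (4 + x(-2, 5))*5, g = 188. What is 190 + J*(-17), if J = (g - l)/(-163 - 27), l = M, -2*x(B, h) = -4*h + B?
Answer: 19461/95 ≈ 204.85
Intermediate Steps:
x(B, h) = 2*h - B/2 (x(B, h) = -(-4*h + B)/2 = -(B - 4*h)/2 = 2*h - B/2)
M = 22 (M = -3 + ((4 + (2*5 - 1/2*(-2)))*5)/3 = -3 + ((4 + (10 + 1))*5)/3 = -3 + ((4 + 11)*5)/3 = -3 + (15*5)/3 = -3 + (1/3)*75 = -3 + 25 = 22)
l = 22
J = -83/95 (J = (188 - 1*22)/(-163 - 27) = (188 - 22)/(-190) = 166*(-1/190) = -83/95 ≈ -0.87368)
190 + J*(-17) = 190 - 83/95*(-17) = 190 + 1411/95 = 19461/95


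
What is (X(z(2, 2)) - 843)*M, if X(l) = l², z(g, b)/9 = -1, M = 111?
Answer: -84582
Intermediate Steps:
z(g, b) = -9 (z(g, b) = 9*(-1) = -9)
(X(z(2, 2)) - 843)*M = ((-9)² - 843)*111 = (81 - 843)*111 = -762*111 = -84582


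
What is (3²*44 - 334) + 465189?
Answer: 465251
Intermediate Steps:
(3²*44 - 334) + 465189 = (9*44 - 334) + 465189 = (396 - 334) + 465189 = 62 + 465189 = 465251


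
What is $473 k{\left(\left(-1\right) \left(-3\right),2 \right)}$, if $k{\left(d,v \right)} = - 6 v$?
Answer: $-5676$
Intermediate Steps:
$473 k{\left(\left(-1\right) \left(-3\right),2 \right)} = 473 \left(\left(-6\right) 2\right) = 473 \left(-12\right) = -5676$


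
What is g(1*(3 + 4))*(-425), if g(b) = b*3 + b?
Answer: -11900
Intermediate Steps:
g(b) = 4*b (g(b) = 3*b + b = 4*b)
g(1*(3 + 4))*(-425) = (4*(1*(3 + 4)))*(-425) = (4*(1*7))*(-425) = (4*7)*(-425) = 28*(-425) = -11900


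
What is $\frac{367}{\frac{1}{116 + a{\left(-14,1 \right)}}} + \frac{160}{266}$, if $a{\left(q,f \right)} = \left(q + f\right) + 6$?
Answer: $\frac{5320479}{133} \approx 40004.0$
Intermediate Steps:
$a{\left(q,f \right)} = 6 + f + q$ ($a{\left(q,f \right)} = \left(f + q\right) + 6 = 6 + f + q$)
$\frac{367}{\frac{1}{116 + a{\left(-14,1 \right)}}} + \frac{160}{266} = \frac{367}{\frac{1}{116 + \left(6 + 1 - 14\right)}} + \frac{160}{266} = \frac{367}{\frac{1}{116 - 7}} + 160 \cdot \frac{1}{266} = \frac{367}{\frac{1}{109}} + \frac{80}{133} = 367 \frac{1}{\frac{1}{109}} + \frac{80}{133} = 367 \cdot 109 + \frac{80}{133} = 40003 + \frac{80}{133} = \frac{5320479}{133}$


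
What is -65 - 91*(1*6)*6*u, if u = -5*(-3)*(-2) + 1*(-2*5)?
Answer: 130975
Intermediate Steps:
u = -40 (u = 15*(-2) + 1*(-10) = -30 - 10 = -40)
-65 - 91*(1*6)*6*u = -65 - 91*(1*6)*6*(-40) = -65 - 91*6*6*(-40) = -65 - 3276*(-40) = -65 - 91*(-1440) = -65 + 131040 = 130975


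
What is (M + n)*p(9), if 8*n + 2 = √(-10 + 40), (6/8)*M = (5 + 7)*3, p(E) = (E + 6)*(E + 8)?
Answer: 48705/4 + 255*√30/8 ≈ 12351.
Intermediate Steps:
p(E) = (6 + E)*(8 + E)
M = 48 (M = 4*((5 + 7)*3)/3 = 4*(12*3)/3 = (4/3)*36 = 48)
n = -¼ + √30/8 (n = -¼ + √(-10 + 40)/8 = -¼ + √30/8 ≈ 0.43465)
(M + n)*p(9) = (48 + (-¼ + √30/8))*(48 + 9² + 14*9) = (191/4 + √30/8)*(48 + 81 + 126) = (191/4 + √30/8)*255 = 48705/4 + 255*√30/8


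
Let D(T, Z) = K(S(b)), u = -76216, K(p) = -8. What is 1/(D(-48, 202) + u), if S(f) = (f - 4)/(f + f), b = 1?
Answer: -1/76224 ≈ -1.3119e-5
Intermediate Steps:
S(f) = (-4 + f)/(2*f) (S(f) = (-4 + f)/((2*f)) = (-4 + f)*(1/(2*f)) = (-4 + f)/(2*f))
D(T, Z) = -8
1/(D(-48, 202) + u) = 1/(-8 - 76216) = 1/(-76224) = -1/76224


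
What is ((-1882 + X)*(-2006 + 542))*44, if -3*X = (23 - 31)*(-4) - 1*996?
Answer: 100531904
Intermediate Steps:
X = 964/3 (X = -((23 - 31)*(-4) - 1*996)/3 = -(-8*(-4) - 996)/3 = -(32 - 996)/3 = -1/3*(-964) = 964/3 ≈ 321.33)
((-1882 + X)*(-2006 + 542))*44 = ((-1882 + 964/3)*(-2006 + 542))*44 = -4682/3*(-1464)*44 = 2284816*44 = 100531904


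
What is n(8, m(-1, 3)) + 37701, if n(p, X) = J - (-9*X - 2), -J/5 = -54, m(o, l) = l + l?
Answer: 38027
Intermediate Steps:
m(o, l) = 2*l
J = 270 (J = -5*(-54) = 270)
n(p, X) = 272 + 9*X (n(p, X) = 270 - (-9*X - 2) = 270 - (-2 - 9*X) = 270 + (2 + 9*X) = 272 + 9*X)
n(8, m(-1, 3)) + 37701 = (272 + 9*(2*3)) + 37701 = (272 + 9*6) + 37701 = (272 + 54) + 37701 = 326 + 37701 = 38027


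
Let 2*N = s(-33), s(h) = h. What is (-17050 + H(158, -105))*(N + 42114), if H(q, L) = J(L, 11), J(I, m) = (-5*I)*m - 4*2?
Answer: -949972185/2 ≈ -4.7499e+8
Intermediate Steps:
J(I, m) = -8 - 5*I*m (J(I, m) = -5*I*m - 8 = -8 - 5*I*m)
N = -33/2 (N = (1/2)*(-33) = -33/2 ≈ -16.500)
H(q, L) = -8 - 55*L (H(q, L) = -8 - 5*L*11 = -8 - 55*L)
(-17050 + H(158, -105))*(N + 42114) = (-17050 + (-8 - 55*(-105)))*(-33/2 + 42114) = (-17050 + (-8 + 5775))*(84195/2) = (-17050 + 5767)*(84195/2) = -11283*84195/2 = -949972185/2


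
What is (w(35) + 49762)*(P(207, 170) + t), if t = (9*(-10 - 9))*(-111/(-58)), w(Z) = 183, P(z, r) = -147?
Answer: -1373837115/58 ≈ -2.3687e+7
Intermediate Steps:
t = -18981/58 (t = (9*(-19))*(-111*(-1/58)) = -171*111/58 = -18981/58 ≈ -327.26)
(w(35) + 49762)*(P(207, 170) + t) = (183 + 49762)*(-147 - 18981/58) = 49945*(-27507/58) = -1373837115/58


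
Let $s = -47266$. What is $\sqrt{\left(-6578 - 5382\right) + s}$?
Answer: $i \sqrt{59226} \approx 243.36 i$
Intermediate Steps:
$\sqrt{\left(-6578 - 5382\right) + s} = \sqrt{\left(-6578 - 5382\right) - 47266} = \sqrt{-11960 - 47266} = \sqrt{-59226} = i \sqrt{59226}$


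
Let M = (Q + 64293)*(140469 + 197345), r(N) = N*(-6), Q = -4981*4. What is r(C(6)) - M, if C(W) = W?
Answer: -14988469402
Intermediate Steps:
Q = -19924
r(N) = -6*N
M = 14988469366 (M = (-19924 + 64293)*(140469 + 197345) = 44369*337814 = 14988469366)
r(C(6)) - M = -6*6 - 1*14988469366 = -36 - 14988469366 = -14988469402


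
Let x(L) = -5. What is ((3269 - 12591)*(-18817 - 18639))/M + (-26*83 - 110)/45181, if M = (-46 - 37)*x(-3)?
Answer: 15775615333372/18750115 ≈ 8.4136e+5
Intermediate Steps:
M = 415 (M = (-46 - 37)*(-5) = -83*(-5) = 415)
((3269 - 12591)*(-18817 - 18639))/M + (-26*83 - 110)/45181 = ((3269 - 12591)*(-18817 - 18639))/415 + (-26*83 - 110)/45181 = -9322*(-37456)*(1/415) + (-2158 - 110)*(1/45181) = 349164832*(1/415) - 2268*1/45181 = 349164832/415 - 2268/45181 = 15775615333372/18750115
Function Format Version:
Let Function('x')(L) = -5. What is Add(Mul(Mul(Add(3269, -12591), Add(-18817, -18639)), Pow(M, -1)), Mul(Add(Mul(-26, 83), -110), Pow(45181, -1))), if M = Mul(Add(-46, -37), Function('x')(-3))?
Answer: Rational(15775615333372, 18750115) ≈ 8.4136e+5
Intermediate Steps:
M = 415 (M = Mul(Add(-46, -37), -5) = Mul(-83, -5) = 415)
Add(Mul(Mul(Add(3269, -12591), Add(-18817, -18639)), Pow(M, -1)), Mul(Add(Mul(-26, 83), -110), Pow(45181, -1))) = Add(Mul(Mul(Add(3269, -12591), Add(-18817, -18639)), Pow(415, -1)), Mul(Add(Mul(-26, 83), -110), Pow(45181, -1))) = Add(Mul(Mul(-9322, -37456), Rational(1, 415)), Mul(Add(-2158, -110), Rational(1, 45181))) = Add(Mul(349164832, Rational(1, 415)), Mul(-2268, Rational(1, 45181))) = Add(Rational(349164832, 415), Rational(-2268, 45181)) = Rational(15775615333372, 18750115)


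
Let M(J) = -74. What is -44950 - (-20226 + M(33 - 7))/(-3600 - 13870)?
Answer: -78529680/1747 ≈ -44951.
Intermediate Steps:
-44950 - (-20226 + M(33 - 7))/(-3600 - 13870) = -44950 - (-20226 - 74)/(-3600 - 13870) = -44950 - (-20300)/(-17470) = -44950 - (-20300)*(-1)/17470 = -44950 - 1*2030/1747 = -44950 - 2030/1747 = -78529680/1747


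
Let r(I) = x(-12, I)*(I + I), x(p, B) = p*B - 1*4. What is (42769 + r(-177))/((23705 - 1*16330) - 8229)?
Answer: 707711/854 ≈ 828.70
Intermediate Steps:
x(p, B) = -4 + B*p (x(p, B) = B*p - 4 = -4 + B*p)
r(I) = 2*I*(-4 - 12*I) (r(I) = (-4 + I*(-12))*(I + I) = (-4 - 12*I)*(2*I) = 2*I*(-4 - 12*I))
(42769 + r(-177))/((23705 - 1*16330) - 8229) = (42769 + 8*(-177)*(-1 - 3*(-177)))/((23705 - 1*16330) - 8229) = (42769 + 8*(-177)*(-1 + 531))/((23705 - 16330) - 8229) = (42769 + 8*(-177)*530)/(7375 - 8229) = (42769 - 750480)/(-854) = -707711*(-1/854) = 707711/854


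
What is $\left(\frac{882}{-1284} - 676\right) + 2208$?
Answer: $\frac{327701}{214} \approx 1531.3$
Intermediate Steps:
$\left(\frac{882}{-1284} - 676\right) + 2208 = \left(882 \left(- \frac{1}{1284}\right) - 676\right) + 2208 = \left(- \frac{147}{214} - 676\right) + 2208 = - \frac{144811}{214} + 2208 = \frac{327701}{214}$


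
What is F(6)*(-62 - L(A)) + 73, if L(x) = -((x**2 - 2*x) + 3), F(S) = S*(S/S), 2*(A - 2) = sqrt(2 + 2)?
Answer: -263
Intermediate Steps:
A = 3 (A = 2 + sqrt(2 + 2)/2 = 2 + sqrt(4)/2 = 2 + (1/2)*2 = 2 + 1 = 3)
F(S) = S (F(S) = S*1 = S)
L(x) = -3 - x**2 + 2*x (L(x) = -(3 + x**2 - 2*x) = -3 - x**2 + 2*x)
F(6)*(-62 - L(A)) + 73 = 6*(-62 - (-3 - 1*3**2 + 2*3)) + 73 = 6*(-62 - (-3 - 1*9 + 6)) + 73 = 6*(-62 - (-3 - 9 + 6)) + 73 = 6*(-62 - 1*(-6)) + 73 = 6*(-62 + 6) + 73 = 6*(-56) + 73 = -336 + 73 = -263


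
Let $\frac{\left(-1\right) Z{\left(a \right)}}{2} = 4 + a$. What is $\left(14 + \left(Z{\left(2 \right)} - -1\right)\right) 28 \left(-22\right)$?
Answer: $-1848$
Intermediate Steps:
$Z{\left(a \right)} = -8 - 2 a$ ($Z{\left(a \right)} = - 2 \left(4 + a\right) = -8 - 2 a$)
$\left(14 + \left(Z{\left(2 \right)} - -1\right)\right) 28 \left(-22\right) = \left(14 - 11\right) 28 \left(-22\right) = 3 \cdot 28 \left(-22\right) = 84 \left(-22\right) = -1848$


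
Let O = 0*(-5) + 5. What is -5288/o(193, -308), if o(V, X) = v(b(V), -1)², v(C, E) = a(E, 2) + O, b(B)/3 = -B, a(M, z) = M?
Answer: -661/2 ≈ -330.50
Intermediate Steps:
b(B) = -3*B (b(B) = 3*(-B) = -3*B)
O = 5 (O = 0 + 5 = 5)
v(C, E) = 5 + E (v(C, E) = E + 5 = 5 + E)
o(V, X) = 16 (o(V, X) = (5 - 1)² = 4² = 16)
-5288/o(193, -308) = -5288/16 = -1*661/2 = -661/2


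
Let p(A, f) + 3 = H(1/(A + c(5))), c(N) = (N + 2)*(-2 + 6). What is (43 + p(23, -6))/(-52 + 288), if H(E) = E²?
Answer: 104041/613836 ≈ 0.16949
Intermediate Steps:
c(N) = 8 + 4*N (c(N) = (2 + N)*4 = 8 + 4*N)
p(A, f) = -3 + (28 + A)⁻² (p(A, f) = -3 + (1/(A + (8 + 4*5)))² = -3 + (1/(A + (8 + 20)))² = -3 + (1/(A + 28))² = -3 + (1/(28 + A))² = -3 + (28 + A)⁻²)
(43 + p(23, -6))/(-52 + 288) = (43 + (-3 + (28 + 23)⁻²))/(-52 + 288) = (43 + (-3 + 51⁻²))/236 = (43 + (-3 + 1/2601))*(1/236) = (43 - 7802/2601)*(1/236) = (104041/2601)*(1/236) = 104041/613836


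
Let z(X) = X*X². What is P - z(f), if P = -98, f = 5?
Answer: -223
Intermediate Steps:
z(X) = X³
P - z(f) = -98 - 1*5³ = -98 - 1*125 = -98 - 125 = -223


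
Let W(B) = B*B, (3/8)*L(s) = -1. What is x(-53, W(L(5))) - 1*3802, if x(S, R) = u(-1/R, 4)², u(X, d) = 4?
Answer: -3786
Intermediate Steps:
L(s) = -8/3 (L(s) = (8/3)*(-1) = -8/3)
W(B) = B²
x(S, R) = 16 (x(S, R) = 4² = 16)
x(-53, W(L(5))) - 1*3802 = 16 - 1*3802 = 16 - 3802 = -3786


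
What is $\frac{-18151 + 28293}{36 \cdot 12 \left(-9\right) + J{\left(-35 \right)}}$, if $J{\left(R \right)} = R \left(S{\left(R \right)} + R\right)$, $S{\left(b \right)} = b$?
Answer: $- \frac{5071}{719} \approx -7.0528$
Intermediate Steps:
$J{\left(R \right)} = 2 R^{2}$ ($J{\left(R \right)} = R \left(R + R\right) = R 2 R = 2 R^{2}$)
$\frac{-18151 + 28293}{36 \cdot 12 \left(-9\right) + J{\left(-35 \right)}} = \frac{-18151 + 28293}{36 \cdot 12 \left(-9\right) + 2 \left(-35\right)^{2}} = \frac{10142}{432 \left(-9\right) + 2 \cdot 1225} = \frac{10142}{-3888 + 2450} = \frac{10142}{-1438} = 10142 \left(- \frac{1}{1438}\right) = - \frac{5071}{719}$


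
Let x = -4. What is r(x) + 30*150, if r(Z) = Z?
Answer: 4496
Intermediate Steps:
r(x) + 30*150 = -4 + 30*150 = -4 + 4500 = 4496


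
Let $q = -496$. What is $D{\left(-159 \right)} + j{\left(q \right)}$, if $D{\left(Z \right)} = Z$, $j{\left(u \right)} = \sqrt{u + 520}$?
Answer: $-159 + 2 \sqrt{6} \approx -154.1$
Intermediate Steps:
$j{\left(u \right)} = \sqrt{520 + u}$
$D{\left(-159 \right)} + j{\left(q \right)} = -159 + \sqrt{520 - 496} = -159 + \sqrt{24} = -159 + 2 \sqrt{6}$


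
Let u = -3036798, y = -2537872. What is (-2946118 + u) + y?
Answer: -8520788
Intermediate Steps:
(-2946118 + u) + y = (-2946118 - 3036798) - 2537872 = -5982916 - 2537872 = -8520788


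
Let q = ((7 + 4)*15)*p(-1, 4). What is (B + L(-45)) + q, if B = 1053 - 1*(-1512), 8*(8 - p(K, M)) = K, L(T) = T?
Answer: 30885/8 ≈ 3860.6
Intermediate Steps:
p(K, M) = 8 - K/8
B = 2565 (B = 1053 + 1512 = 2565)
q = 10725/8 (q = ((7 + 4)*15)*(8 - ⅛*(-1)) = (11*15)*(8 + ⅛) = 165*(65/8) = 10725/8 ≈ 1340.6)
(B + L(-45)) + q = (2565 - 45) + 10725/8 = 2520 + 10725/8 = 30885/8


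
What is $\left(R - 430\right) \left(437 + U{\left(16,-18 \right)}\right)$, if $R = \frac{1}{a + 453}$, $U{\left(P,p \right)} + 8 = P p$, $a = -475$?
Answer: $- \frac{1334001}{22} \approx -60636.0$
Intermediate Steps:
$U{\left(P,p \right)} = -8 + P p$
$R = - \frac{1}{22}$ ($R = \frac{1}{-475 + 453} = \frac{1}{-22} = - \frac{1}{22} \approx -0.045455$)
$\left(R - 430\right) \left(437 + U{\left(16,-18 \right)}\right) = \left(- \frac{1}{22} - 430\right) \left(437 + \left(-8 + 16 \left(-18\right)\right)\right) = - \frac{9461 \left(437 - 296\right)}{22} = \left(- \frac{9461}{22}\right) 141 = - \frac{1334001}{22}$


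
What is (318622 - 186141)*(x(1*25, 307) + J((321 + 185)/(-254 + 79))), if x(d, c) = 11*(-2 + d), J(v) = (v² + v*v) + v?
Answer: 1082587966207/30625 ≈ 3.5350e+7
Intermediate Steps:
J(v) = v + 2*v² (J(v) = (v² + v²) + v = 2*v² + v = v + 2*v²)
x(d, c) = -22 + 11*d
(318622 - 186141)*(x(1*25, 307) + J((321 + 185)/(-254 + 79))) = (318622 - 186141)*((-22 + 11*(1*25)) + ((321 + 185)/(-254 + 79))*(1 + 2*((321 + 185)/(-254 + 79)))) = 132481*((-22 + 11*25) + (506/(-175))*(1 + 2*(506/(-175)))) = 132481*((-22 + 275) + (506*(-1/175))*(1 + 2*(506*(-1/175)))) = 132481*(253 - 506*(1 + 2*(-506/175))/175) = 132481*(253 - 506*(1 - 1012/175)/175) = 132481*(253 - 506/175*(-837/175)) = 132481*(253 + 423522/30625) = 132481*(8171647/30625) = 1082587966207/30625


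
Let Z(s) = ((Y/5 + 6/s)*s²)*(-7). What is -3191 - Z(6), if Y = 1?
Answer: -14443/5 ≈ -2888.6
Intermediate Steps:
Z(s) = -7*s²*(⅕ + 6/s) (Z(s) = ((1/5 + 6/s)*s²)*(-7) = ((1*(⅕) + 6/s)*s²)*(-7) = ((⅕ + 6/s)*s²)*(-7) = (s²*(⅕ + 6/s))*(-7) = -7*s²*(⅕ + 6/s))
-3191 - Z(6) = -3191 - (-7)*6*(30 + 6)/5 = -3191 - (-7)*6*36/5 = -3191 - 1*(-1512/5) = -3191 + 1512/5 = -14443/5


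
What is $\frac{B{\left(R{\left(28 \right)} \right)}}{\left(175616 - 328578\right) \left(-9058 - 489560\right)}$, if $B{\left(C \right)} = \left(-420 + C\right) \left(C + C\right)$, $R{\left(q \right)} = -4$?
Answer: $\frac{848}{19067401629} \approx 4.4474 \cdot 10^{-8}$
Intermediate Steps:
$B{\left(C \right)} = 2 C \left(-420 + C\right)$ ($B{\left(C \right)} = \left(-420 + C\right) 2 C = 2 C \left(-420 + C\right)$)
$\frac{B{\left(R{\left(28 \right)} \right)}}{\left(175616 - 328578\right) \left(-9058 - 489560\right)} = \frac{2 \left(-4\right) \left(-420 - 4\right)}{\left(175616 - 328578\right) \left(-9058 - 489560\right)} = \frac{2 \left(-4\right) \left(-424\right)}{\left(-152962\right) \left(-498618\right)} = \frac{3392}{76269606516} = 3392 \cdot \frac{1}{76269606516} = \frac{848}{19067401629}$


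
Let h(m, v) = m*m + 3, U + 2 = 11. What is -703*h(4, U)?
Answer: -13357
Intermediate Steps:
U = 9 (U = -2 + 11 = 9)
h(m, v) = 3 + m**2 (h(m, v) = m**2 + 3 = 3 + m**2)
-703*h(4, U) = -703*(3 + 4**2) = -703*(3 + 16) = -703*19 = -13357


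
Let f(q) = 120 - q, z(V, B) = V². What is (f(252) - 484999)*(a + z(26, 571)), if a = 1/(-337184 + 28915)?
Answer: -101096372924433/308269 ≈ -3.2795e+8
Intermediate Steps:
a = -1/308269 (a = 1/(-308269) = -1/308269 ≈ -3.2439e-6)
(f(252) - 484999)*(a + z(26, 571)) = ((120 - 1*252) - 484999)*(-1/308269 + 26²) = ((120 - 252) - 484999)*(-1/308269 + 676) = (-132 - 484999)*(208389843/308269) = -485131*208389843/308269 = -101096372924433/308269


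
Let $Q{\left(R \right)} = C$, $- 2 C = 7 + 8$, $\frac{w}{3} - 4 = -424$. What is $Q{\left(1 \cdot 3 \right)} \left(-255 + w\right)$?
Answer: $\frac{22725}{2} \approx 11363.0$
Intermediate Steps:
$w = -1260$ ($w = 12 + 3 \left(-424\right) = 12 - 1272 = -1260$)
$C = - \frac{15}{2}$ ($C = - \frac{7 + 8}{2} = \left(- \frac{1}{2}\right) 15 = - \frac{15}{2} \approx -7.5$)
$Q{\left(R \right)} = - \frac{15}{2}$
$Q{\left(1 \cdot 3 \right)} \left(-255 + w\right) = - \frac{15 \left(-255 - 1260\right)}{2} = \left(- \frac{15}{2}\right) \left(-1515\right) = \frac{22725}{2}$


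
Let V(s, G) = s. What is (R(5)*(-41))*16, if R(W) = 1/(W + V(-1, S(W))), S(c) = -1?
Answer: -164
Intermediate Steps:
R(W) = 1/(-1 + W) (R(W) = 1/(W - 1) = 1/(-1 + W))
(R(5)*(-41))*16 = (-41/(-1 + 5))*16 = (-41/4)*16 = ((¼)*(-41))*16 = -41/4*16 = -164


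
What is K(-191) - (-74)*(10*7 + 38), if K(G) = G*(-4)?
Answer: 8756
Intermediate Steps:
K(G) = -4*G
K(-191) - (-74)*(10*7 + 38) = -4*(-191) - (-74)*(10*7 + 38) = 764 - (-74)*(70 + 38) = 764 - (-74)*108 = 764 - 1*(-7992) = 764 + 7992 = 8756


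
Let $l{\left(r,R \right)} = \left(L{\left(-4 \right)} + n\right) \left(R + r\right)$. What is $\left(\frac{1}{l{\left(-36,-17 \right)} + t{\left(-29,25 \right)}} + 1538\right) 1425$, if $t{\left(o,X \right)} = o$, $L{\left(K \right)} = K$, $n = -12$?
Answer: $\frac{598320925}{273} \approx 2.1917 \cdot 10^{6}$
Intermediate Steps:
$l{\left(r,R \right)} = - 16 R - 16 r$ ($l{\left(r,R \right)} = \left(-4 - 12\right) \left(R + r\right) = - 16 \left(R + r\right) = - 16 R - 16 r$)
$\left(\frac{1}{l{\left(-36,-17 \right)} + t{\left(-29,25 \right)}} + 1538\right) 1425 = \left(\frac{1}{\left(\left(-16\right) \left(-17\right) - -576\right) - 29} + 1538\right) 1425 = \left(\frac{1}{\left(272 + 576\right) - 29} + 1538\right) 1425 = \left(\frac{1}{848 - 29} + 1538\right) 1425 = \left(\frac{1}{819} + 1538\right) 1425 = \frac{1259623}{819} \cdot 1425 = \frac{598320925}{273}$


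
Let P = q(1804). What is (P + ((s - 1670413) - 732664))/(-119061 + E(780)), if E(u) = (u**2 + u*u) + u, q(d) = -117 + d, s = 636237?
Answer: -1765153/1098519 ≈ -1.6068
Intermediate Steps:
P = 1687 (P = -117 + 1804 = 1687)
E(u) = u + 2*u**2 (E(u) = (u**2 + u**2) + u = 2*u**2 + u = u + 2*u**2)
(P + ((s - 1670413) - 732664))/(-119061 + E(780)) = (1687 + ((636237 - 1670413) - 732664))/(-119061 + 780*(1 + 2*780)) = (1687 + (-1034176 - 732664))/(-119061 + 780*(1 + 1560)) = (1687 - 1766840)/(-119061 + 780*1561) = -1765153/(-119061 + 1217580) = -1765153/1098519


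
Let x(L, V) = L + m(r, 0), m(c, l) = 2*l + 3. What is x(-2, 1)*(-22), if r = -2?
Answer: -22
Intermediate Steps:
m(c, l) = 3 + 2*l
x(L, V) = 3 + L (x(L, V) = L + (3 + 2*0) = L + (3 + 0) = L + 3 = 3 + L)
x(-2, 1)*(-22) = (3 - 2)*(-22) = 1*(-22) = -22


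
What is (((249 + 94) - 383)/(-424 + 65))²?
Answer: 1600/128881 ≈ 0.012415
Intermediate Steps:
(((249 + 94) - 383)/(-424 + 65))² = ((343 - 383)/(-359))² = (-40*(-1/359))² = (40/359)² = 1600/128881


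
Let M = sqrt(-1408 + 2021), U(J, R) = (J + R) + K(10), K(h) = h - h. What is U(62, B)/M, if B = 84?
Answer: 146*sqrt(613)/613 ≈ 5.8969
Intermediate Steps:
K(h) = 0
U(J, R) = J + R (U(J, R) = (J + R) + 0 = J + R)
M = sqrt(613) ≈ 24.759
U(62, B)/M = (62 + 84)/(sqrt(613)) = 146*(sqrt(613)/613) = 146*sqrt(613)/613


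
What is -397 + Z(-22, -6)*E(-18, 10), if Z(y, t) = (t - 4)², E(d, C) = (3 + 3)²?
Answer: 3203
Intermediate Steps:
E(d, C) = 36 (E(d, C) = 6² = 36)
Z(y, t) = (-4 + t)²
-397 + Z(-22, -6)*E(-18, 10) = -397 + (-4 - 6)²*36 = -397 + (-10)²*36 = -397 + 100*36 = -397 + 3600 = 3203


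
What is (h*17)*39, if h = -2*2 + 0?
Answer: -2652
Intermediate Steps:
h = -4 (h = -1*4 + 0 = -4 + 0 = -4)
(h*17)*39 = -4*17*39 = -68*39 = -2652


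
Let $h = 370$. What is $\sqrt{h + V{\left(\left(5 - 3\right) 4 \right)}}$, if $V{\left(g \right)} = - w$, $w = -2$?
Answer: $2 \sqrt{93} \approx 19.287$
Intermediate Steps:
$V{\left(g \right)} = 2$ ($V{\left(g \right)} = \left(-1\right) \left(-2\right) = 2$)
$\sqrt{h + V{\left(\left(5 - 3\right) 4 \right)}} = \sqrt{370 + 2} = \sqrt{372} = 2 \sqrt{93}$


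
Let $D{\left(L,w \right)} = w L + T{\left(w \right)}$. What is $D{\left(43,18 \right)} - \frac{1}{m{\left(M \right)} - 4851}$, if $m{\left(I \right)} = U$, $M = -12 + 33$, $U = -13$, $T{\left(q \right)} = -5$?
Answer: $\frac{3740417}{4864} \approx 769.0$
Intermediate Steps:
$M = 21$
$D{\left(L,w \right)} = -5 + L w$ ($D{\left(L,w \right)} = w L - 5 = L w - 5 = -5 + L w$)
$m{\left(I \right)} = -13$
$D{\left(43,18 \right)} - \frac{1}{m{\left(M \right)} - 4851} = \left(-5 + 43 \cdot 18\right) - \frac{1}{-13 - 4851} = \left(-5 + 774\right) - \frac{1}{-4864} = 769 - - \frac{1}{4864} = 769 + \frac{1}{4864} = \frac{3740417}{4864}$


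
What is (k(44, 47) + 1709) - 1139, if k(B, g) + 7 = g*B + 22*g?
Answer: 3665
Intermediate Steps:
k(B, g) = -7 + 22*g + B*g (k(B, g) = -7 + (g*B + 22*g) = -7 + (B*g + 22*g) = -7 + (22*g + B*g) = -7 + 22*g + B*g)
(k(44, 47) + 1709) - 1139 = ((-7 + 22*47 + 44*47) + 1709) - 1139 = ((-7 + 1034 + 2068) + 1709) - 1139 = (3095 + 1709) - 1139 = 4804 - 1139 = 3665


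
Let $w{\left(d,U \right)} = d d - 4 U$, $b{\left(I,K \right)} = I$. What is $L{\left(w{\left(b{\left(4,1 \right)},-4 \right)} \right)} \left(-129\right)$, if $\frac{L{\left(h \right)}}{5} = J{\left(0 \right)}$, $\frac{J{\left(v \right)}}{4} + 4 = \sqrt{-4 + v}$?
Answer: $10320 - 5160 i \approx 10320.0 - 5160.0 i$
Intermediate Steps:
$J{\left(v \right)} = -16 + 4 \sqrt{-4 + v}$
$w{\left(d,U \right)} = d^{2} - 4 U$
$L{\left(h \right)} = -80 + 40 i$ ($L{\left(h \right)} = 5 \left(-16 + 4 \sqrt{-4 + 0}\right) = 5 \left(-16 + 4 \sqrt{-4}\right) = 5 \left(-16 + 4 \cdot 2 i\right) = 5 \left(-16 + 8 i\right) = -80 + 40 i$)
$L{\left(w{\left(b{\left(4,1 \right)},-4 \right)} \right)} \left(-129\right) = \left(-80 + 40 i\right) \left(-129\right) = 10320 - 5160 i$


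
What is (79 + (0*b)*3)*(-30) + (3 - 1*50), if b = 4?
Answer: -2417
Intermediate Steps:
(79 + (0*b)*3)*(-30) + (3 - 1*50) = (79 + (0*4)*3)*(-30) + (3 - 1*50) = (79 + 0*3)*(-30) + (3 - 50) = (79 + 0)*(-30) - 47 = 79*(-30) - 47 = -2370 - 47 = -2417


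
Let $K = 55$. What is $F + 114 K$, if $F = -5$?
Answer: $6265$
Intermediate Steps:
$F + 114 K = -5 + 114 \cdot 55 = -5 + 6270 = 6265$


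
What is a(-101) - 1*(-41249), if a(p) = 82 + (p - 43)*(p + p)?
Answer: 70419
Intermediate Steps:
a(p) = 82 + 2*p*(-43 + p) (a(p) = 82 + (-43 + p)*(2*p) = 82 + 2*p*(-43 + p))
a(-101) - 1*(-41249) = (82 - 86*(-101) + 2*(-101)²) - 1*(-41249) = (82 + 8686 + 2*10201) + 41249 = (82 + 8686 + 20402) + 41249 = 29170 + 41249 = 70419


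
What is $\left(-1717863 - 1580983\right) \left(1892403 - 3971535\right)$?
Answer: $6858736281672$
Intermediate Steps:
$\left(-1717863 - 1580983\right) \left(1892403 - 3971535\right) = \left(-3298846\right) \left(-2079132\right) = 6858736281672$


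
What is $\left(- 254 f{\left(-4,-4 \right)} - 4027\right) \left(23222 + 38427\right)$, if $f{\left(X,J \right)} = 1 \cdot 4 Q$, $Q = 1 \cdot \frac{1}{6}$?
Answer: $- \frac{776099261}{3} \approx -2.587 \cdot 10^{8}$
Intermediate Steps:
$Q = \frac{1}{6}$ ($Q = 1 \cdot \frac{1}{6} = \frac{1}{6} \approx 0.16667$)
$f{\left(X,J \right)} = \frac{2}{3}$ ($f{\left(X,J \right)} = 1 \cdot 4 \cdot \frac{1}{6} = 4 \cdot \frac{1}{6} = \frac{2}{3}$)
$\left(- 254 f{\left(-4,-4 \right)} - 4027\right) \left(23222 + 38427\right) = \left(\left(-254\right) \frac{2}{3} - 4027\right) \left(23222 + 38427\right) = \left(- \frac{508}{3} - 4027\right) 61649 = \left(- \frac{12589}{3}\right) 61649 = - \frac{776099261}{3}$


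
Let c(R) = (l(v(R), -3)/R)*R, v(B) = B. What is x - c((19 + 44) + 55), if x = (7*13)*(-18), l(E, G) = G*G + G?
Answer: -1644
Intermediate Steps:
l(E, G) = G + G² (l(E, G) = G² + G = G + G²)
x = -1638 (x = 91*(-18) = -1638)
c(R) = 6 (c(R) = ((-3*(1 - 3))/R)*R = ((-3*(-2))/R)*R = (6/R)*R = 6)
x - c((19 + 44) + 55) = -1638 - 1*6 = -1638 - 6 = -1644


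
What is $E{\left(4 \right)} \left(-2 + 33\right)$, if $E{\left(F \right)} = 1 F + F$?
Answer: $248$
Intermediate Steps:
$E{\left(F \right)} = 2 F$ ($E{\left(F \right)} = F + F = 2 F$)
$E{\left(4 \right)} \left(-2 + 33\right) = 2 \cdot 4 \left(-2 + 33\right) = 8 \cdot 31 = 248$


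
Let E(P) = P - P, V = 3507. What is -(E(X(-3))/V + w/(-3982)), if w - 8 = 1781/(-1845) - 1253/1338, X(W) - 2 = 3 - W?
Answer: 5018039/3276668340 ≈ 0.0015314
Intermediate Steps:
X(W) = 5 - W (X(W) = 2 + (3 - W) = 5 - W)
E(P) = 0
w = 5018039/822870 (w = 8 + (1781/(-1845) - 1253/1338) = 8 + (1781*(-1/1845) - 1253*1/1338) = 8 + (-1781/1845 - 1253/1338) = 8 - 1564921/822870 = 5018039/822870 ≈ 6.0982)
-(E(X(-3))/V + w/(-3982)) = -(0/3507 + (5018039/822870)/(-3982)) = -(0*(1/3507) + (5018039/822870)*(-1/3982)) = -(0 - 5018039/3276668340) = -1*(-5018039/3276668340) = 5018039/3276668340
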